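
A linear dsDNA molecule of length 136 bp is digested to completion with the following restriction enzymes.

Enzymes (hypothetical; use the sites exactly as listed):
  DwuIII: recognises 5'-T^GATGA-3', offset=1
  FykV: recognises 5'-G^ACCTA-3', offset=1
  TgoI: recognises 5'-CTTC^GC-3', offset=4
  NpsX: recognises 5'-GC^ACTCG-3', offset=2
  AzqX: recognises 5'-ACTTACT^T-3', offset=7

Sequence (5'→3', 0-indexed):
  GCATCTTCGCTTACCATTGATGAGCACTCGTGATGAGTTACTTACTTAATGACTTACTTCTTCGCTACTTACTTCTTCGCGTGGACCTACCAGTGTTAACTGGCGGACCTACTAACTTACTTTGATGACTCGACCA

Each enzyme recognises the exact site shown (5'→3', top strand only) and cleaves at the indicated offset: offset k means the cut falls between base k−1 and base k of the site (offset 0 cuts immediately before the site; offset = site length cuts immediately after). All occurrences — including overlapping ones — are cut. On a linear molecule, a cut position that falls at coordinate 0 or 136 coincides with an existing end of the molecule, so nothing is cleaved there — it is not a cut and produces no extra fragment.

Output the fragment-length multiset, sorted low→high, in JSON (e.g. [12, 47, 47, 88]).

Site scan:
  DwuIII TGATGA/1: at [17, 30, 122] ⇒ [18, 31, 123]
  FykV GACCTA/1: at [83, 105] ⇒ [84, 106]
  TgoI CTTCGC/4: at [4, 59, 74] ⇒ [8, 63, 78]
  NpsX GCACTCG/2: at [23] ⇒ [25]
  AzqX ACTTACTT/7: at [39, 51, 66, 114] ⇒ [46, 58, 73, 121]

Pooled cuts: [8, 18, 25, 31, 46, 58, 63, 73, 78, 84, 106, 121, 123]

Fragment lengths:
  [0,8): 8 bp
  [8,18): 10 bp
  [18,25): 7 bp
  [25,31): 6 bp
  [31,46): 15 bp
  [46,58): 12 bp
  [58,63): 5 bp
  [63,73): 10 bp
  [73,78): 5 bp
  [78,84): 6 bp
  [84,106): 22 bp
  [106,121): 15 bp
  [121,123): 2 bp
  [123,136): 13 bp

[2,5,5,6,6,7,8,10,10,12,13,15,15,22]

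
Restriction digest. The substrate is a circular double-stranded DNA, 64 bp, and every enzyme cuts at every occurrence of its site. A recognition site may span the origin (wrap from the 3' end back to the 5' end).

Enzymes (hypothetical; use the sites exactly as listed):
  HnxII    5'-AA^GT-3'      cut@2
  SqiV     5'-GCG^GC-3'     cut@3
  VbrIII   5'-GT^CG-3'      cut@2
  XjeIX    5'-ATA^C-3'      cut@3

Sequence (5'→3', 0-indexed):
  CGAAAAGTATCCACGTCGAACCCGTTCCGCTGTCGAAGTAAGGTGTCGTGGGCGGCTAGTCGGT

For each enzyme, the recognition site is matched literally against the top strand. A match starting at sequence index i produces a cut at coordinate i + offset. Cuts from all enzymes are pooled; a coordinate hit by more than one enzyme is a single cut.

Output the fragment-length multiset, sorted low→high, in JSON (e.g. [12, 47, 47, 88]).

Site scan:
  HnxII AAGT/2: at [4, 35] ⇒ [6, 37]
  SqiV GCGGC/3: at [51] ⇒ [54]
  VbrIII GTCG/2: at [14, 31, 44, 58, 62] ⇒ [0, 16, 33, 46, 60]
  XjeIX (ATAC, off=3): no sites

All cut coordinates (distinct, sorted): [0, 6, 16, 33, 37, 46, 54, 60]

Fragments:
  0→6: 6 bp
  6→16: 10 bp
  16→33: 17 bp
  33→37: 4 bp
  37→46: 9 bp
  46→54: 8 bp
  54→60: 6 bp
  60→0 (wrap): 64-60+0 = 4 bp

[4,4,6,6,8,9,10,17]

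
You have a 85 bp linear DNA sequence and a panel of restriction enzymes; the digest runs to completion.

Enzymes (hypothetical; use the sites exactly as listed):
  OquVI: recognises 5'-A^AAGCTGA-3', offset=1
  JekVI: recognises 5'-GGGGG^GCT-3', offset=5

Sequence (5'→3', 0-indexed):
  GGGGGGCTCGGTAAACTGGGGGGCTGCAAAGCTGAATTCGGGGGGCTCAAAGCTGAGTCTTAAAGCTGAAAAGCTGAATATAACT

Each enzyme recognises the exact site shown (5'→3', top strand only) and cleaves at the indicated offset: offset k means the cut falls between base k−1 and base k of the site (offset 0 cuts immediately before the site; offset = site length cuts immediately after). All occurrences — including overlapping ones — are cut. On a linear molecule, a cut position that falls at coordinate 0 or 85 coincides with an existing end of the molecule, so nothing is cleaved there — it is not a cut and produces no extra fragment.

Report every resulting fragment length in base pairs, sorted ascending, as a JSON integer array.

[5,5,6,8,13,15,16,17]

Per-enzyme occurrences:
  OquVI AAAGCTGA/1: at [27, 48, 61, 69] ⇒ [28, 49, 62, 70]
  JekVI GGGGGGCT/5: at [0, 17, 39] ⇒ [5, 22, 44]

Pooled cuts: [5, 22, 28, 44, 49, 62, 70]

Fragment lengths:
  [0,5): 5 bp
  [5,22): 17 bp
  [22,28): 6 bp
  [28,44): 16 bp
  [44,49): 5 bp
  [49,62): 13 bp
  [62,70): 8 bp
  [70,85): 15 bp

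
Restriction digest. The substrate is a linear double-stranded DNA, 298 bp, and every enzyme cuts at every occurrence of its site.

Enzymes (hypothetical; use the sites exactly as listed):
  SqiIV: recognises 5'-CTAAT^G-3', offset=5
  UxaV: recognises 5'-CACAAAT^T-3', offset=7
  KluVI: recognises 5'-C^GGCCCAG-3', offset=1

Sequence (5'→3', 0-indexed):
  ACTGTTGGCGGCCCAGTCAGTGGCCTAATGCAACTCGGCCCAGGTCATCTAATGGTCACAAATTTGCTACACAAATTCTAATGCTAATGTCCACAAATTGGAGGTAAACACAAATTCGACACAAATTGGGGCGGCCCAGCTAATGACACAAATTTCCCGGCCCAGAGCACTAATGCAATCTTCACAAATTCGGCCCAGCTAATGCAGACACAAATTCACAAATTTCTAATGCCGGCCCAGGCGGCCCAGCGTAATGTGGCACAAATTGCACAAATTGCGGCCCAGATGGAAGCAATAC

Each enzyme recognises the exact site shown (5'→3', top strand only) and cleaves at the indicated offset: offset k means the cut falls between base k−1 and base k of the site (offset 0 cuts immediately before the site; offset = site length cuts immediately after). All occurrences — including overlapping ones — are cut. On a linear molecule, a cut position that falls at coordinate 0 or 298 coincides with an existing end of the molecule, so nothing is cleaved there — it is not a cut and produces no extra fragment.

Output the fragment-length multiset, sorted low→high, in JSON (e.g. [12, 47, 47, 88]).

[2,3,3,5,6,6,6,7,7,8,9,9,9,9,10,10,11,12,12,12,13,15,16,17,17,20,20,24]

Per-enzyme occurrences:
  SqiIV CTAATG/5: at [24, 48, 77, 83, 139, 169, 198, 225] ⇒ [29, 53, 82, 88, 144, 174, 203, 230]
  UxaV CACAAATT/7: at [56, 69, 91, 108, 119, 146, 182, 208, 216, 259, 268] ⇒ [63, 76, 98, 115, 126, 153, 189, 215, 223, 266, 275]
  KluVI CGGCCCAG/1: at [8, 35, 131, 157, 190, 232, 241, 277] ⇒ [9, 36, 132, 158, 191, 233, 242, 278]

All cut coordinates (distinct, sorted): [9, 29, 36, 53, 63, 76, 82, 88, 98, 115, 126, 132, 144, 153, 158, 174, 189, 191, 203, 215, 223, 230, 233, 242, 266, 275, 278]

Fragment lengths:
  [0,9): 9 bp
  [9,29): 20 bp
  [29,36): 7 bp
  [36,53): 17 bp
  [53,63): 10 bp
  [63,76): 13 bp
  [76,82): 6 bp
  [82,88): 6 bp
  [88,98): 10 bp
  [98,115): 17 bp
  [115,126): 11 bp
  [126,132): 6 bp
  [132,144): 12 bp
  [144,153): 9 bp
  [153,158): 5 bp
  [158,174): 16 bp
  [174,189): 15 bp
  [189,191): 2 bp
  [191,203): 12 bp
  [203,215): 12 bp
  [215,223): 8 bp
  [223,230): 7 bp
  [230,233): 3 bp
  [233,242): 9 bp
  [242,266): 24 bp
  [266,275): 9 bp
  [275,278): 3 bp
  [278,298): 20 bp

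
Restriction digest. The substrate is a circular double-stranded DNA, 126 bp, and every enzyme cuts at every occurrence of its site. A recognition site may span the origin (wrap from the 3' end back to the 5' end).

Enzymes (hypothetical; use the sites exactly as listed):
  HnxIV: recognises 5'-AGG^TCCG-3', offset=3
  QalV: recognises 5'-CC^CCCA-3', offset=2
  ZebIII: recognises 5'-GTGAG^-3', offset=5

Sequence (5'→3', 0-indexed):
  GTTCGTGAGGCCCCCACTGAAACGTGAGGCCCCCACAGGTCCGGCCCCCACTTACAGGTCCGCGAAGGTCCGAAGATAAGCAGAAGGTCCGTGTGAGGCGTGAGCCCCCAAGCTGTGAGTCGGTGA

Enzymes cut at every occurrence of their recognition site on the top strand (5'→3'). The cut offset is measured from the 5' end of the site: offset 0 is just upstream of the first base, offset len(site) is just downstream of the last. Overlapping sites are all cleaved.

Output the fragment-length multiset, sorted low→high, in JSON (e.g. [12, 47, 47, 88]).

Site scan:
  HnxIV AGGTCCG/3: at [36, 55, 65, 84] ⇒ [39, 58, 68, 87]
  QalV CCCCCA/2: at [10, 29, 44, 104] ⇒ [12, 31, 46, 106]
  ZebIII GTGAG/5: at [4, 23, 92, 99, 114, 122] ⇒ [1, 9, 28, 97, 104, 119]

All cut coordinates (distinct, sorted): [1, 9, 12, 28, 31, 39, 46, 58, 68, 87, 97, 104, 106, 119]

Fragments:
  1→9: 8 bp
  9→12: 3 bp
  12→28: 16 bp
  28→31: 3 bp
  31→39: 8 bp
  39→46: 7 bp
  46→58: 12 bp
  58→68: 10 bp
  68→87: 19 bp
  87→97: 10 bp
  97→104: 7 bp
  104→106: 2 bp
  106→119: 13 bp
  119→1 (wrap): 126-119+1 = 8 bp

[2,3,3,7,7,8,8,8,10,10,12,13,16,19]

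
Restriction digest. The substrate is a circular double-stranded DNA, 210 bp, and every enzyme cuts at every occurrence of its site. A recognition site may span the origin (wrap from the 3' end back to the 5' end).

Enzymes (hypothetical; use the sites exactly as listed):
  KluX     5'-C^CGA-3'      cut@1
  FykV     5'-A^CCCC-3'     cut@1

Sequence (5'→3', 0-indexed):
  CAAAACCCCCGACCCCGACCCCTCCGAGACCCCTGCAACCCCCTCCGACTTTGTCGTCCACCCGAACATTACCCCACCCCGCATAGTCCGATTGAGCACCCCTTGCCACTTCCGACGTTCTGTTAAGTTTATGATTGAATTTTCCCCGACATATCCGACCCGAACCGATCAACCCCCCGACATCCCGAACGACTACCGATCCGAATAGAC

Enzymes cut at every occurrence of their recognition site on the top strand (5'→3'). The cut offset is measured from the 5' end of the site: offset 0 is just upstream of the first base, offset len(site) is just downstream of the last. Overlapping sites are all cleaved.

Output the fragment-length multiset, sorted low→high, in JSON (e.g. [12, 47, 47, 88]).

[3,3,3,4,5,5,5,5,5,5,6,7,7,8,9,9,9,10,11,12,14,14,17,34]

Scan for sites:
  KluX (CCGA, off=1): starts [8, 14, 23, 44, 61, 87, 111, 145, 154, 159, 164, 176, 184, 195, 200] → cuts [9, 15, 24, 45, 62, 88, 112, 146, 155, 160, 165, 177, 185, 196, 201]
  FykV (ACCCC, off=1): starts [4, 11, 17, 28, 37, 70, 75, 97, 171] → cuts [5, 12, 18, 29, 38, 71, 76, 98, 172]

Pooled cuts: [5, 9, 12, 15, 18, 24, 29, 38, 45, 62, 71, 76, 88, 98, 112, 146, 155, 160, 165, 172, 177, 185, 196, 201]

Fragment lengths:
  5→9: 4 bp
  9→12: 3 bp
  12→15: 3 bp
  15→18: 3 bp
  18→24: 6 bp
  24→29: 5 bp
  29→38: 9 bp
  38→45: 7 bp
  45→62: 17 bp
  62→71: 9 bp
  71→76: 5 bp
  76→88: 12 bp
  88→98: 10 bp
  98→112: 14 bp
  112→146: 34 bp
  146→155: 9 bp
  155→160: 5 bp
  160→165: 5 bp
  165→172: 7 bp
  172→177: 5 bp
  177→185: 8 bp
  185→196: 11 bp
  196→201: 5 bp
  201→5 (wrap): 210-201+5 = 14 bp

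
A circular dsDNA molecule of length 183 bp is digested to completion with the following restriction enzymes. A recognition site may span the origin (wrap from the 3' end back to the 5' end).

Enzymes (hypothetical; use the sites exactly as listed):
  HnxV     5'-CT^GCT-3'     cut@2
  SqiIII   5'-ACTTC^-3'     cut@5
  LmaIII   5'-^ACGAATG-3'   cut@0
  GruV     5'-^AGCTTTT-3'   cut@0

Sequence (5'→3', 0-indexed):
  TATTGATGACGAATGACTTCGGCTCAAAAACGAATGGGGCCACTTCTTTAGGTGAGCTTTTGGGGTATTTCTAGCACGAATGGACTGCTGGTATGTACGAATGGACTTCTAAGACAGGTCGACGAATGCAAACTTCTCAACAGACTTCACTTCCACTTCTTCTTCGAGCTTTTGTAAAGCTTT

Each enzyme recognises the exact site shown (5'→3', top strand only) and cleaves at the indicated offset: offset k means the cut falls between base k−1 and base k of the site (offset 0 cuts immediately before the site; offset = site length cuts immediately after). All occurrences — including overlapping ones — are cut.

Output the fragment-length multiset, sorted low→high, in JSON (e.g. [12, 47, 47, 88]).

[5,6,7,8,9,10,11,11,12,12,12,13,14,15,17,21]

Scan for sites:
  HnxV CTGCT/2: at [84] ⇒ [86]
  SqiIII ACTTC/5: at [15, 41, 104, 131, 143, 148, 154] ⇒ [20, 46, 109, 136, 148, 153, 159]
  LmaIII ACGAATG/0: at [8, 29, 75, 96, 121] ⇒ [8, 29, 75, 96, 121]
  GruV AGCTTTT/0: at [54, 166, 177] ⇒ [54, 166, 177]

All cut coordinates (distinct, sorted): [8, 20, 29, 46, 54, 75, 86, 96, 109, 121, 136, 148, 153, 159, 166, 177]

Fragment lengths:
  8→20: 12 bp
  20→29: 9 bp
  29→46: 17 bp
  46→54: 8 bp
  54→75: 21 bp
  75→86: 11 bp
  86→96: 10 bp
  96→109: 13 bp
  109→121: 12 bp
  121→136: 15 bp
  136→148: 12 bp
  148→153: 5 bp
  153→159: 6 bp
  159→166: 7 bp
  166→177: 11 bp
  177→8 (wrap): 183-177+8 = 14 bp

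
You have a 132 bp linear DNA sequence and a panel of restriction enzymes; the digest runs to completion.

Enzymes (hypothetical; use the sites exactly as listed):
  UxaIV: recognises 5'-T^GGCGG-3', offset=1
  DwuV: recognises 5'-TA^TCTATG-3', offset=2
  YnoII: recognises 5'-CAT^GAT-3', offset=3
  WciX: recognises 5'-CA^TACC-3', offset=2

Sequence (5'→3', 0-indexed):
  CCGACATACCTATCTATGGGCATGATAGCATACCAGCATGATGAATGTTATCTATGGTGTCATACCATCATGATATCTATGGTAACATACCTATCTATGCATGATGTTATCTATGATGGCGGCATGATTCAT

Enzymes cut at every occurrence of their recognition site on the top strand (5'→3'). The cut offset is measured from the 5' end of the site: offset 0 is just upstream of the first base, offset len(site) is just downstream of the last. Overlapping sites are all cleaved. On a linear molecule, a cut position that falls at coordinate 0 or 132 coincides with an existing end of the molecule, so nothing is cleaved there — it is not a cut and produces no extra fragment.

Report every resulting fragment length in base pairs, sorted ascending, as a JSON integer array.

Per-enzyme occurrences:
  UxaIV TGGCGG/1: at [116] ⇒ [117]
  DwuV TATCTATG/2: at [10, 48, 73, 91, 107] ⇒ [12, 50, 75, 93, 109]
  YnoII CATGAT/3: at [20, 36, 68, 99, 122] ⇒ [23, 39, 71, 102, 125]
  WciX CATACC/2: at [4, 28, 60, 85] ⇒ [6, 30, 62, 87]

Pooled cuts: [6, 12, 23, 30, 39, 50, 62, 71, 75, 87, 93, 102, 109, 117, 125]

Fragments:
  [0,6): 6 bp
  [6,12): 6 bp
  [12,23): 11 bp
  [23,30): 7 bp
  [30,39): 9 bp
  [39,50): 11 bp
  [50,62): 12 bp
  [62,71): 9 bp
  [71,75): 4 bp
  [75,87): 12 bp
  [87,93): 6 bp
  [93,102): 9 bp
  [102,109): 7 bp
  [109,117): 8 bp
  [117,125): 8 bp
  [125,132): 7 bp

[4,6,6,6,7,7,7,8,8,9,9,9,11,11,12,12]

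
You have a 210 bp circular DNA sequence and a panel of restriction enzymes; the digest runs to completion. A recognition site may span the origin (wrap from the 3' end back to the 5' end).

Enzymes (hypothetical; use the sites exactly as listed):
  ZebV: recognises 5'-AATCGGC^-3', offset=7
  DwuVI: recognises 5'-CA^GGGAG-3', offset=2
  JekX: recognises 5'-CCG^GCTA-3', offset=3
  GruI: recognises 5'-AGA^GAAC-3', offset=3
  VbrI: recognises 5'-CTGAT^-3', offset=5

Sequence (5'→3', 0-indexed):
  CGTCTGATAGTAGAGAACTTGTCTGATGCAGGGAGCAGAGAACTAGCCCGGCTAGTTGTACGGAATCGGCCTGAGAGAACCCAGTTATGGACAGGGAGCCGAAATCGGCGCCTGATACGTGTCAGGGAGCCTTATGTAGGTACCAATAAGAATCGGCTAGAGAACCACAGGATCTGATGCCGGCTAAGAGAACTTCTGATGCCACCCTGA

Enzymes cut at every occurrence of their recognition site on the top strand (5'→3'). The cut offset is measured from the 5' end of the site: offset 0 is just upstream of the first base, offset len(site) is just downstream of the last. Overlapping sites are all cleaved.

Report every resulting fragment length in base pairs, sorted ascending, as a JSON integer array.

[3,4,4,6,6,7,7,8,9,11,11,13,16,17,17,18,20,33]

Scan for sites:
  ZebV (AATCGGC, off=7): starts [63, 102, 150] → cuts [70, 109, 157]
  DwuVI (CAGGGAG, off=2): starts [28, 91, 122] → cuts [30, 93, 124]
  JekX (CCGGCTA, off=3): starts [47, 179] → cuts [50, 182]
  GruI (AGAGAAC, off=3): starts [11, 36, 73, 158, 186] → cuts [14, 39, 76, 161, 189]
  VbrI (CTGAT, off=5): starts [3, 22, 111, 173, 195] → cuts [8, 27, 116, 178, 200]

All cut coordinates (distinct, sorted): [8, 14, 27, 30, 39, 50, 70, 76, 93, 109, 116, 124, 157, 161, 178, 182, 189, 200]

Fragment lengths:
  8→14: 6 bp
  14→27: 13 bp
  27→30: 3 bp
  30→39: 9 bp
  39→50: 11 bp
  50→70: 20 bp
  70→76: 6 bp
  76→93: 17 bp
  93→109: 16 bp
  109→116: 7 bp
  116→124: 8 bp
  124→157: 33 bp
  157→161: 4 bp
  161→178: 17 bp
  178→182: 4 bp
  182→189: 7 bp
  189→200: 11 bp
  200→8 (wrap): 210-200+8 = 18 bp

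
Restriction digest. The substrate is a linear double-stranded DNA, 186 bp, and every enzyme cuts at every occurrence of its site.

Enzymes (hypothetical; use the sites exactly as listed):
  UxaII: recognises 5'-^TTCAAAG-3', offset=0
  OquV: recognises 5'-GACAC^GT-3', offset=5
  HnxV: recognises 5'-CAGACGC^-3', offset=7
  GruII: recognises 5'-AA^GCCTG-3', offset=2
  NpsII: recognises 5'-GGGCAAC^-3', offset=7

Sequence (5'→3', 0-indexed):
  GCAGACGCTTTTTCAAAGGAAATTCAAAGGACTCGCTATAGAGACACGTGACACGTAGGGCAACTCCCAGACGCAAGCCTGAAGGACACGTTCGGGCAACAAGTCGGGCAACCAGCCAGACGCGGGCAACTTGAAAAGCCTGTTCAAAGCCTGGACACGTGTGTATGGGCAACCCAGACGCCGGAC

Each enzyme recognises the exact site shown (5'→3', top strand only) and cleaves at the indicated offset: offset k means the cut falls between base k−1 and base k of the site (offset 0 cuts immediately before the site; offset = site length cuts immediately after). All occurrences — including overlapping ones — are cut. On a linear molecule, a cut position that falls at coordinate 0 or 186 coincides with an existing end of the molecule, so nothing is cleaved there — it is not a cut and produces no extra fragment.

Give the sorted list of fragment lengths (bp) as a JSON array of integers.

[2,3,5,5,6,7,7,7,8,8,10,10,10,11,11,11,12,13,15,25]

Site scan:
  UxaII TTCAAAG/0: at [11, 22, 142] ⇒ [11, 22, 142]
  OquV GACACGT/5: at [42, 49, 84, 153] ⇒ [47, 54, 89, 158]
  HnxV CAGACGC/7: at [1, 67, 116, 174] ⇒ [8, 74, 123, 181]
  GruII AAGCCTG/2: at [74, 135, 146] ⇒ [76, 137, 148]
  NpsII GGGCAAC/7: at [57, 93, 105, 123, 166] ⇒ [64, 100, 112, 130, 173]

Pooled cuts: [8, 11, 22, 47, 54, 64, 74, 76, 89, 100, 112, 123, 130, 137, 142, 148, 158, 173, 181]

Fragment lengths:
  [0,8): 8 bp
  [8,11): 3 bp
  [11,22): 11 bp
  [22,47): 25 bp
  [47,54): 7 bp
  [54,64): 10 bp
  [64,74): 10 bp
  [74,76): 2 bp
  [76,89): 13 bp
  [89,100): 11 bp
  [100,112): 12 bp
  [112,123): 11 bp
  [123,130): 7 bp
  [130,137): 7 bp
  [137,142): 5 bp
  [142,148): 6 bp
  [148,158): 10 bp
  [158,173): 15 bp
  [173,181): 8 bp
  [181,186): 5 bp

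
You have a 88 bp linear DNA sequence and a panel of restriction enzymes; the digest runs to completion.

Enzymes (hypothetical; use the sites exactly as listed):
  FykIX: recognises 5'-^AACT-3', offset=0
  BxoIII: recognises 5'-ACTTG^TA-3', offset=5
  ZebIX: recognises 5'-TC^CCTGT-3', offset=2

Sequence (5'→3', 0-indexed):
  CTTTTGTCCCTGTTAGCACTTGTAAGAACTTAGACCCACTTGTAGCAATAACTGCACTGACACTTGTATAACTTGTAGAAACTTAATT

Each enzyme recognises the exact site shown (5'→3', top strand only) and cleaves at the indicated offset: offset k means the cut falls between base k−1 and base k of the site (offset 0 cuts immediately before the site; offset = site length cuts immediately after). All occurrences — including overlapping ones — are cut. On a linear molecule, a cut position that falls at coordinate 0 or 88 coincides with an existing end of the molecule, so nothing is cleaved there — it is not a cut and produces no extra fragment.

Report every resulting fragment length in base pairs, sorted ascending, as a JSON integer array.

[3,4,4,6,7,8,9,14,16,17]

Scan for sites:
  FykIX (AACT, off=0): starts [26, 49, 69, 79] → cuts [26, 49, 69, 79]
  BxoIII (ACTTGTA, off=5): starts [17, 37, 61, 70] → cuts [22, 42, 66, 75]
  ZebIX (TCCCTGT, off=2): starts [6] → cuts [8]

Pooled cuts: [8, 22, 26, 42, 49, 66, 69, 75, 79]

Fragments:
  [0,8): 8 bp
  [8,22): 14 bp
  [22,26): 4 bp
  [26,42): 16 bp
  [42,49): 7 bp
  [49,66): 17 bp
  [66,69): 3 bp
  [69,75): 6 bp
  [75,79): 4 bp
  [79,88): 9 bp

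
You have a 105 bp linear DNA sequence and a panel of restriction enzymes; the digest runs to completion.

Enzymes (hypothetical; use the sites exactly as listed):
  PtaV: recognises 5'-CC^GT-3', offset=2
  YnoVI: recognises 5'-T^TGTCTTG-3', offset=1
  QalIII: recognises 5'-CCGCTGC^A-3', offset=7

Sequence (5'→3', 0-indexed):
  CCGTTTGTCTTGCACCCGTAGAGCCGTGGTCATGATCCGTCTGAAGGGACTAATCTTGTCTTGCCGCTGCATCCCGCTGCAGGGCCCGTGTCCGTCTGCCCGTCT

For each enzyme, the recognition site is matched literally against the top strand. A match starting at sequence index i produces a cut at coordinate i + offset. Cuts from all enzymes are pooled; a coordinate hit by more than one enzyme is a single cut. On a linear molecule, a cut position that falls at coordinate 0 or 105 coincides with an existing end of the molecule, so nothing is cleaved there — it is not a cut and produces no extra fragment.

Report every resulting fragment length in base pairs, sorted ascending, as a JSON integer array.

Site scan:
  PtaV CCGT/2: at [0, 15, 23, 36, 85, 91, 99] ⇒ [2, 17, 25, 38, 87, 93, 101]
  YnoVI TTGTCTTG/1: at [4, 55] ⇒ [5, 56]
  QalIII CCGCTGCA/7: at [63, 73] ⇒ [70, 80]

All cut coordinates (distinct, sorted): [2, 5, 17, 25, 38, 56, 70, 80, 87, 93, 101]

Fragments:
  [0,2): 2 bp
  [2,5): 3 bp
  [5,17): 12 bp
  [17,25): 8 bp
  [25,38): 13 bp
  [38,56): 18 bp
  [56,70): 14 bp
  [70,80): 10 bp
  [80,87): 7 bp
  [87,93): 6 bp
  [93,101): 8 bp
  [101,105): 4 bp

[2,3,4,6,7,8,8,10,12,13,14,18]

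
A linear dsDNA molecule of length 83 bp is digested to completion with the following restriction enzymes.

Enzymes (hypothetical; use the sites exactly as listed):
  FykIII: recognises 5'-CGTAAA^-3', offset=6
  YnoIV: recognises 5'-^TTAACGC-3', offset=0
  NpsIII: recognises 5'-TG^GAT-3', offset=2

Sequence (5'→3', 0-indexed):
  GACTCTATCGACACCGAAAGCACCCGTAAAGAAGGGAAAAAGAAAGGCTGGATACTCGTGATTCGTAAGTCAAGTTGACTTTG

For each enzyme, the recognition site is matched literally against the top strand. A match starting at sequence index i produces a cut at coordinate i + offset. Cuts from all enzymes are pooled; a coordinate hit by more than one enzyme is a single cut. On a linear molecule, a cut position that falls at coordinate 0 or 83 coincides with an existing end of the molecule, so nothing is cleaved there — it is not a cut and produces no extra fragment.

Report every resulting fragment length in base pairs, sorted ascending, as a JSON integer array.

[20,30,33]

Scan for sites:
  FykIII CGTAAA/6: at [24] ⇒ [30]
  YnoIV (TTAACGC, off=0): no sites
  NpsIII TGGAT/2: at [48] ⇒ [50]

All cut coordinates (distinct, sorted): [30, 50]

Fragments:
  [0,30): 30 bp
  [30,50): 20 bp
  [50,83): 33 bp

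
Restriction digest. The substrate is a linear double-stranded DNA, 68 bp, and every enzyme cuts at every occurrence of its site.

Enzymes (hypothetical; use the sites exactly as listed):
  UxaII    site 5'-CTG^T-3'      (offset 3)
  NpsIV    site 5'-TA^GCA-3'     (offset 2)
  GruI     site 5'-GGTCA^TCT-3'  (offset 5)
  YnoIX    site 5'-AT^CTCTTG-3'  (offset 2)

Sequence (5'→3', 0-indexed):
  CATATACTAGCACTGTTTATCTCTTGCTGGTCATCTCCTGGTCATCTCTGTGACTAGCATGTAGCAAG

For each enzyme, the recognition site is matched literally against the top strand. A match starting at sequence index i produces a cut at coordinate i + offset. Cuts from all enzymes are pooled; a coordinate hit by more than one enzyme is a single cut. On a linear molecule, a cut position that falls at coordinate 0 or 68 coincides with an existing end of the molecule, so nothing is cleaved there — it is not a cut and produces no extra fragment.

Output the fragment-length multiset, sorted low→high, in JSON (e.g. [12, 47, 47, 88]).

[5,5,6,6,6,7,9,11,13]

Scan for sites:
  UxaII CTGT/3: at [12, 47] ⇒ [15, 50]
  NpsIV TAGCA/2: at [7, 54, 61] ⇒ [9, 56, 63]
  GruI GGTCATCT/5: at [28, 39] ⇒ [33, 44]
  YnoIX ATCTCTTG/2: at [18] ⇒ [20]

Pooled cuts: [9, 15, 20, 33, 44, 50, 56, 63]

Fragment lengths:
  [0,9): 9 bp
  [9,15): 6 bp
  [15,20): 5 bp
  [20,33): 13 bp
  [33,44): 11 bp
  [44,50): 6 bp
  [50,56): 6 bp
  [56,63): 7 bp
  [63,68): 5 bp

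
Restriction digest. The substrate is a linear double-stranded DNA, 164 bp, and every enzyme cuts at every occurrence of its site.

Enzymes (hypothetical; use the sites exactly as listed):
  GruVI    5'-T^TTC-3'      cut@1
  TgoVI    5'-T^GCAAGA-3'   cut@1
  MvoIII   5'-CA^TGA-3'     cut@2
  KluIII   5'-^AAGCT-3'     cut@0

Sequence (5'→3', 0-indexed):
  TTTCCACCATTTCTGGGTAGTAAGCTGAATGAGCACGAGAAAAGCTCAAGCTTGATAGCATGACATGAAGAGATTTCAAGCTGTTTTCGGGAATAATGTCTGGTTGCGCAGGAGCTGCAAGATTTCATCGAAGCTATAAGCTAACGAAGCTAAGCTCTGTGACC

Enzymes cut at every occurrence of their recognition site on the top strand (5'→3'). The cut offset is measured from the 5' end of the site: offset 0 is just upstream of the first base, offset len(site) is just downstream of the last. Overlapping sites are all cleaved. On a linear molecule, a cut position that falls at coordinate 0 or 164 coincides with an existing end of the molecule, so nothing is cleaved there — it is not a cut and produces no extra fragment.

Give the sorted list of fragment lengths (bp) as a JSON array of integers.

Site scan:
  GruVI (TTTC, off=1): starts [0, 9, 73, 84, 122] → cuts [1, 10, 74, 85, 123]
  TgoVI (TGCAAGA, off=1): starts [115] → cuts [116]
  MvoIII (CATGA, off=2): starts [58, 63] → cuts [60, 65]
  KluIII (AAGCT, off=0): starts [21, 41, 47, 77, 130, 137, 146, 151] → cuts [21, 41, 47, 77, 130, 137, 146, 151]

Pooled cuts: [1, 10, 21, 41, 47, 60, 65, 74, 77, 85, 116, 123, 130, 137, 146, 151]

Fragment lengths:
  [0,1): 1 bp
  [1,10): 9 bp
  [10,21): 11 bp
  [21,41): 20 bp
  [41,47): 6 bp
  [47,60): 13 bp
  [60,65): 5 bp
  [65,74): 9 bp
  [74,77): 3 bp
  [77,85): 8 bp
  [85,116): 31 bp
  [116,123): 7 bp
  [123,130): 7 bp
  [130,137): 7 bp
  [137,146): 9 bp
  [146,151): 5 bp
  [151,164): 13 bp

[1,3,5,5,6,7,7,7,8,9,9,9,11,13,13,20,31]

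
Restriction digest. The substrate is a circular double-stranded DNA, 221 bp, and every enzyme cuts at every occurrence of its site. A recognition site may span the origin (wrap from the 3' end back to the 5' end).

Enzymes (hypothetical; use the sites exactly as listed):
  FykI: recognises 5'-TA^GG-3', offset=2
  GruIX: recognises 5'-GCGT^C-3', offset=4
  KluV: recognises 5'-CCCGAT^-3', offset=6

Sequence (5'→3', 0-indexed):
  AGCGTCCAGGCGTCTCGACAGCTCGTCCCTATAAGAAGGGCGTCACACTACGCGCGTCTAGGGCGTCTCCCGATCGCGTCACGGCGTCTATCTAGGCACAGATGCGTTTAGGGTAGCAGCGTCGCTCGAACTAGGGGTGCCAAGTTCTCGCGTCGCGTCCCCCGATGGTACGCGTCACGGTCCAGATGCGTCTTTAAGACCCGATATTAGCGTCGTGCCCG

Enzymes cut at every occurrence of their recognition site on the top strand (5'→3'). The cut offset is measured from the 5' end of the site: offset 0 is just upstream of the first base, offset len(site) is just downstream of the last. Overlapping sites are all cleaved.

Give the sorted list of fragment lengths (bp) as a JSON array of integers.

Per-enzyme occurrences:
  FykI TAGG/2: at [58, 92, 108, 131] ⇒ [60, 94, 110, 133]
  GruIX GCGTC/4: at [1, 9, 39, 53, 62, 75, 83, 118, 149, 154, 171, 187, 209] ⇒ [5, 13, 43, 57, 66, 79, 87, 122, 153, 158, 175, 191, 213]
  KluV CCCGAT/6: at [68, 160, 199] ⇒ [74, 166, 205]

All cut coordinates (distinct, sorted): [5, 13, 43, 57, 60, 66, 74, 79, 87, 94, 110, 122, 133, 153, 158, 166, 175, 191, 205, 213]

Fragments:
  5→13: 8 bp
  13→43: 30 bp
  43→57: 14 bp
  57→60: 3 bp
  60→66: 6 bp
  66→74: 8 bp
  74→79: 5 bp
  79→87: 8 bp
  87→94: 7 bp
  94→110: 16 bp
  110→122: 12 bp
  122→133: 11 bp
  133→153: 20 bp
  153→158: 5 bp
  158→166: 8 bp
  166→175: 9 bp
  175→191: 16 bp
  191→205: 14 bp
  205→213: 8 bp
  213→5 (wrap): 221-213+5 = 13 bp

[3,5,5,6,7,8,8,8,8,8,9,11,12,13,14,14,16,16,20,30]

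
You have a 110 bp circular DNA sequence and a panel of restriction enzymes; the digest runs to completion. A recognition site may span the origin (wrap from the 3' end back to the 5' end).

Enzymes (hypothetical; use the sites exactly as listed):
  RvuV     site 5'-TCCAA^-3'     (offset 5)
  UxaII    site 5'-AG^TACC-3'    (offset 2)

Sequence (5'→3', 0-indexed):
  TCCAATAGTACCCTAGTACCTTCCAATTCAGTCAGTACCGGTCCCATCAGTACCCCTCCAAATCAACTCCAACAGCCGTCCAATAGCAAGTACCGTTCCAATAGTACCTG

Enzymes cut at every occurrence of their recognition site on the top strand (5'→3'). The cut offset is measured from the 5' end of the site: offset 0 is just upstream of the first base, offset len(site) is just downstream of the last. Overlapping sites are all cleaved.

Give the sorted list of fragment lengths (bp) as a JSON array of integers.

[3,3,7,8,9,10,11,11,11,11,11,15]

Per-enzyme occurrences:
  RvuV (TCCAA, off=5): starts [0, 21, 56, 67, 78, 96] → cuts [5, 26, 61, 72, 83, 101]
  UxaII (AGTACC, off=2): starts [6, 14, 33, 48, 88, 102] → cuts [8, 16, 35, 50, 90, 104]

All cut coordinates (distinct, sorted): [5, 8, 16, 26, 35, 50, 61, 72, 83, 90, 101, 104]

Fragment lengths:
  5→8: 3 bp
  8→16: 8 bp
  16→26: 10 bp
  26→35: 9 bp
  35→50: 15 bp
  50→61: 11 bp
  61→72: 11 bp
  72→83: 11 bp
  83→90: 7 bp
  90→101: 11 bp
  101→104: 3 bp
  104→5 (wrap): 110-104+5 = 11 bp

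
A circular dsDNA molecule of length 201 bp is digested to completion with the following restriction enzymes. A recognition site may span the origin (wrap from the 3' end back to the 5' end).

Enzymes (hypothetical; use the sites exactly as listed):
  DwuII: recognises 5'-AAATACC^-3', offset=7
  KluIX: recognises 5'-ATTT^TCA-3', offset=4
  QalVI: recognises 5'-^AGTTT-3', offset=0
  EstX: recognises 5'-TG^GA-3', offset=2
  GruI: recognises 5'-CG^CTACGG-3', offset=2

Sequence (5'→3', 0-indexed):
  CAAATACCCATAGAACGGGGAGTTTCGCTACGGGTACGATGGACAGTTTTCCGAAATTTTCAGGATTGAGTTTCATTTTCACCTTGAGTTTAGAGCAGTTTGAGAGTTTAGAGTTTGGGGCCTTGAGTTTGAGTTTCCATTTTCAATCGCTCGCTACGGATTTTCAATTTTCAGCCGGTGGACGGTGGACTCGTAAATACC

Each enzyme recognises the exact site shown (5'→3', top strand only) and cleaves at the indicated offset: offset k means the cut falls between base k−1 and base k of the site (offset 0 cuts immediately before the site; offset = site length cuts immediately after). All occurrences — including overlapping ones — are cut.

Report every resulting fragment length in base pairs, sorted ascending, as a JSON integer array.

Site scan:
  DwuII AAATACC/7: at [1, 194] ⇒ [0, 8]
  KluIX ATTTTCA/4: at [55, 74, 138, 159, 166] ⇒ [59, 78, 142, 163, 170]
  QalVI AGTTT/0: at [20, 44, 68, 86, 96, 104, 111, 125, 131] ⇒ [20, 44, 68, 86, 96, 104, 111, 125, 131]
  EstX TGGA/2: at [39, 178, 185] ⇒ [41, 180, 187]
  GruI CGCTACGG/2: at [25, 151] ⇒ [27, 153]

All cut coordinates (distinct, sorted): [0, 8, 20, 27, 41, 44, 59, 68, 78, 86, 96, 104, 111, 125, 131, 142, 153, 163, 170, 180, 187]

Fragment lengths:
  0→8: 8 bp
  8→20: 12 bp
  20→27: 7 bp
  27→41: 14 bp
  41→44: 3 bp
  44→59: 15 bp
  59→68: 9 bp
  68→78: 10 bp
  78→86: 8 bp
  86→96: 10 bp
  96→104: 8 bp
  104→111: 7 bp
  111→125: 14 bp
  125→131: 6 bp
  131→142: 11 bp
  142→153: 11 bp
  153→163: 10 bp
  163→170: 7 bp
  170→180: 10 bp
  180→187: 7 bp
  187→0 (wrap): 201-187+0 = 14 bp

[3,6,7,7,7,7,8,8,8,9,10,10,10,10,11,11,12,14,14,14,15]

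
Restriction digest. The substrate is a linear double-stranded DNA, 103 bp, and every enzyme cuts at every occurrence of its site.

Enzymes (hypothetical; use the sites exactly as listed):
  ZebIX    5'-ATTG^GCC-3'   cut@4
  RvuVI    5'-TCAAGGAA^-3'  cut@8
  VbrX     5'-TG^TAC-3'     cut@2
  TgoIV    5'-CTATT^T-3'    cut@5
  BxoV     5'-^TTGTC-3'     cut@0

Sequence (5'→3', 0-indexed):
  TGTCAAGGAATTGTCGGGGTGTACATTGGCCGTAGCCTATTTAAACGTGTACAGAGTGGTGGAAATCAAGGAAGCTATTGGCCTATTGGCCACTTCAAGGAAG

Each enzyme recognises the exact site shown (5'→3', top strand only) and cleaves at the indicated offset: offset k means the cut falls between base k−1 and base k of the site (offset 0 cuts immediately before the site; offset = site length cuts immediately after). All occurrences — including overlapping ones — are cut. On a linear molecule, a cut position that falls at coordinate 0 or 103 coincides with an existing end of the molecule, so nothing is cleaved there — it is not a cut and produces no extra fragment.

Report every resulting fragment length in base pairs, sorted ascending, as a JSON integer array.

Per-enzyme occurrences:
  ZebIX ATTGGCC/4: at [24, 76, 84] ⇒ [28, 80, 88]
  RvuVI TCAAGGAA/8: at [2, 65, 94] ⇒ [10, 73, 102]
  VbrX TGTAC/2: at [19, 47] ⇒ [21, 49]
  TgoIV CTATTT/5: at [36] ⇒ [41]
  BxoV TTGTC/0: at [10] ⇒ [10]

Pooled cuts: [10, 21, 28, 41, 49, 73, 80, 88, 102]

Fragment lengths:
  [0,10): 10 bp
  [10,21): 11 bp
  [21,28): 7 bp
  [28,41): 13 bp
  [41,49): 8 bp
  [49,73): 24 bp
  [73,80): 7 bp
  [80,88): 8 bp
  [88,102): 14 bp
  [102,103): 1 bp

[1,7,7,8,8,10,11,13,14,24]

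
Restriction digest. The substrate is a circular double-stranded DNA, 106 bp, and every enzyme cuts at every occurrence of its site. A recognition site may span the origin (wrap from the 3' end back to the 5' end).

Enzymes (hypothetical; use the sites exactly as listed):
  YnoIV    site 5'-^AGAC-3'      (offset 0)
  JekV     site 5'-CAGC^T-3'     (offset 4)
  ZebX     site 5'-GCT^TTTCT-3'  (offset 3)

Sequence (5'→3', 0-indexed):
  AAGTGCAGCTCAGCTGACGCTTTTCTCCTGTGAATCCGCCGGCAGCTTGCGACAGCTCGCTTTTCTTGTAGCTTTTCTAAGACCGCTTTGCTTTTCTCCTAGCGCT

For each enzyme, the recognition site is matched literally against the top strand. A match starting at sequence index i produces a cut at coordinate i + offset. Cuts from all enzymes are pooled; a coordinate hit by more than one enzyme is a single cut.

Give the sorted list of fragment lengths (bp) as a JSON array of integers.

[5,5,6,7,10,12,13,23,25]

Per-enzyme occurrences:
  YnoIV AGAC/0: at [79] ⇒ [79]
  JekV CAGCT/4: at [5, 10, 42, 52] ⇒ [9, 14, 46, 56]
  ZebX GCTTTTCT/3: at [18, 58, 70, 89] ⇒ [21, 61, 73, 92]

All cut coordinates (distinct, sorted): [9, 14, 21, 46, 56, 61, 73, 79, 92]

Fragment lengths:
  9→14: 5 bp
  14→21: 7 bp
  21→46: 25 bp
  46→56: 10 bp
  56→61: 5 bp
  61→73: 12 bp
  73→79: 6 bp
  79→92: 13 bp
  92→9 (wrap): 106-92+9 = 23 bp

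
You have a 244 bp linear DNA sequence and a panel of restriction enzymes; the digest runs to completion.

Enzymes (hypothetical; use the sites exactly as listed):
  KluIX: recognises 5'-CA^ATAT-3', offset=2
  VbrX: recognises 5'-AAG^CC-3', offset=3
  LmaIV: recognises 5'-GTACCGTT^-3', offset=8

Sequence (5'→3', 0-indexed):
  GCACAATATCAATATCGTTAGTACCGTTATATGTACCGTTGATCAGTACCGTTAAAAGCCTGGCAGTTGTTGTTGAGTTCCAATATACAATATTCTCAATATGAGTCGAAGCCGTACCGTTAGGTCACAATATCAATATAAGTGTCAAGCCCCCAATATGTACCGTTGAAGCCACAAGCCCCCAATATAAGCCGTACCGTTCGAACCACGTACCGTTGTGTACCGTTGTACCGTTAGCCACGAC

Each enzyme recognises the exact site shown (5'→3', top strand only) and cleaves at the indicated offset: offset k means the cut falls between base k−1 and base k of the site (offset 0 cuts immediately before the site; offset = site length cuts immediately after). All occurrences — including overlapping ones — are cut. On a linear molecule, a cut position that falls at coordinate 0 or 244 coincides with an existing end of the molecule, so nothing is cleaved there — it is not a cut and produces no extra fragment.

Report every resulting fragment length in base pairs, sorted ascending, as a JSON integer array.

Site scan:
  KluIX CAATAT/2: at [3, 9, 80, 87, 96, 127, 133, 153, 182] ⇒ [5, 11, 82, 89, 98, 129, 135, 155, 184]
  VbrX AAGCC/3: at [55, 108, 146, 168, 175, 188] ⇒ [58, 111, 149, 171, 178, 191]
  LmaIV GTACCGTT/8: at [20, 32, 45, 113, 159, 193, 209, 219, 227] ⇒ [28, 40, 53, 121, 167, 201, 217, 227, 235]

Pooled cuts: [5, 11, 28, 40, 53, 58, 82, 89, 98, 111, 121, 129, 135, 149, 155, 167, 171, 178, 184, 191, 201, 217, 227, 235]

Fragment lengths:
  [0,5): 5 bp
  [5,11): 6 bp
  [11,28): 17 bp
  [28,40): 12 bp
  [40,53): 13 bp
  [53,58): 5 bp
  [58,82): 24 bp
  [82,89): 7 bp
  [89,98): 9 bp
  [98,111): 13 bp
  [111,121): 10 bp
  [121,129): 8 bp
  [129,135): 6 bp
  [135,149): 14 bp
  [149,155): 6 bp
  [155,167): 12 bp
  [167,171): 4 bp
  [171,178): 7 bp
  [178,184): 6 bp
  [184,191): 7 bp
  [191,201): 10 bp
  [201,217): 16 bp
  [217,227): 10 bp
  [227,235): 8 bp
  [235,244): 9 bp

[4,5,5,6,6,6,6,7,7,7,8,8,9,9,10,10,10,12,12,13,13,14,16,17,24]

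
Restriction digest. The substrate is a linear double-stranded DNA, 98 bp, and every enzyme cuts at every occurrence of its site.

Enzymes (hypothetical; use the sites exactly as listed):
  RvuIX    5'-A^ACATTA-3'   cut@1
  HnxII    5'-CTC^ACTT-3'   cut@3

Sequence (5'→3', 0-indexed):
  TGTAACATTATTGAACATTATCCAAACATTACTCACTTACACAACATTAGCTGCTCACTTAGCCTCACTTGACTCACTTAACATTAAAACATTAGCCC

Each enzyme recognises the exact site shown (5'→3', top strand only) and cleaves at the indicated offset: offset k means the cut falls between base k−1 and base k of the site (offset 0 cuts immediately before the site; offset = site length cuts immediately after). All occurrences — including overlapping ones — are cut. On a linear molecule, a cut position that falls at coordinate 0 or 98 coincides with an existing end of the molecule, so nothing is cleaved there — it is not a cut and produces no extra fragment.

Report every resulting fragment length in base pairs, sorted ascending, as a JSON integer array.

[4,5,8,9,9,9,10,10,10,11,13]

Per-enzyme occurrences:
  RvuIX (AACATTA, off=1): starts [3, 13, 24, 42, 79, 87] → cuts [4, 14, 25, 43, 80, 88]
  HnxII (CTCACTT, off=3): starts [31, 53, 63, 72] → cuts [34, 56, 66, 75]

All cut coordinates (distinct, sorted): [4, 14, 25, 34, 43, 56, 66, 75, 80, 88]

Fragments:
  [0,4): 4 bp
  [4,14): 10 bp
  [14,25): 11 bp
  [25,34): 9 bp
  [34,43): 9 bp
  [43,56): 13 bp
  [56,66): 10 bp
  [66,75): 9 bp
  [75,80): 5 bp
  [80,88): 8 bp
  [88,98): 10 bp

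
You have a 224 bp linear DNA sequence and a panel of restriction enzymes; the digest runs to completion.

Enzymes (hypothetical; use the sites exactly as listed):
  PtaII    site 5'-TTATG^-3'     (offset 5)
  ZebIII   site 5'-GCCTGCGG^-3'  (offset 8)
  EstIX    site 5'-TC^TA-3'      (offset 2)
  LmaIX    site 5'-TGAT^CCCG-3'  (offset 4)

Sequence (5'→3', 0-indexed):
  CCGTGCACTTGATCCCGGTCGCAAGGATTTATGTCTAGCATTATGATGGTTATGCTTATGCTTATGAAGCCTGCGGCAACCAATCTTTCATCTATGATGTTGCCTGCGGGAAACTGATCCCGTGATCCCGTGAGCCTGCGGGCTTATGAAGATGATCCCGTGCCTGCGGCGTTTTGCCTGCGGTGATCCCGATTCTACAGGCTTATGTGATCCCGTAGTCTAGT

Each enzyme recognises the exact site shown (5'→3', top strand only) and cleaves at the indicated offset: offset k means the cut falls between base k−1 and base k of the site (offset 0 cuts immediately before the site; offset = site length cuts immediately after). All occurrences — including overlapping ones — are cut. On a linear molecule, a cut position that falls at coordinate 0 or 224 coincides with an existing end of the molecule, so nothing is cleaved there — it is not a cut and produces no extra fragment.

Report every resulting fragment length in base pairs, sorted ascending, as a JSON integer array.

Per-enzyme occurrences:
  PtaII (TTATG, off=5): starts [28, 40, 49, 55, 61, 143, 202] → cuts [33, 45, 54, 60, 66, 148, 207]
  ZebIII (GCCTGCGG, off=8): starts [68, 101, 133, 161, 175] → cuts [76, 109, 141, 169, 183]
  EstIX (TCTA, off=2): starts [33, 90, 193, 218] → cuts [35, 92, 195, 220]
  LmaIX (TGATCCCG, off=4): starts [9, 114, 122, 152, 183, 207] → cuts [13, 118, 126, 156, 187, 211]

All cut coordinates (distinct, sorted): [13, 33, 35, 45, 54, 60, 66, 76, 92, 109, 118, 126, 141, 148, 156, 169, 183, 187, 195, 207, 211, 220]

Fragment lengths:
  [0,13): 13 bp
  [13,33): 20 bp
  [33,35): 2 bp
  [35,45): 10 bp
  [45,54): 9 bp
  [54,60): 6 bp
  [60,66): 6 bp
  [66,76): 10 bp
  [76,92): 16 bp
  [92,109): 17 bp
  [109,118): 9 bp
  [118,126): 8 bp
  [126,141): 15 bp
  [141,148): 7 bp
  [148,156): 8 bp
  [156,169): 13 bp
  [169,183): 14 bp
  [183,187): 4 bp
  [187,195): 8 bp
  [195,207): 12 bp
  [207,211): 4 bp
  [211,220): 9 bp
  [220,224): 4 bp

[2,4,4,4,6,6,7,8,8,8,9,9,9,10,10,12,13,13,14,15,16,17,20]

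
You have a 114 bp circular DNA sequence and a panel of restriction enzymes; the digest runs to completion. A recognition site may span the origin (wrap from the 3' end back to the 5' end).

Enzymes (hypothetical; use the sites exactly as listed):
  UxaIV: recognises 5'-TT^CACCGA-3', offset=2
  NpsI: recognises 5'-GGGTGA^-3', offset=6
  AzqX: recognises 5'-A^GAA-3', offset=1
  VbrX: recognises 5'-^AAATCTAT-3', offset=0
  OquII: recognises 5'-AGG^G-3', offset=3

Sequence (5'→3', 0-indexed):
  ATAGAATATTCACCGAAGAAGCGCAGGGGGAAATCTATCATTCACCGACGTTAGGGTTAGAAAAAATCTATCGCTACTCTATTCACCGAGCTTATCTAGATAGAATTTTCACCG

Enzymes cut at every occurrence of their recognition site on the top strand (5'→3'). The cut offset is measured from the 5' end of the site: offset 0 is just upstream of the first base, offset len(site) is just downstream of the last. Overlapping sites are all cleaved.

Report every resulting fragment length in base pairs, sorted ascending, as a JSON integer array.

[3,4,4,7,7,7,8,10,12,13,19,20]

Per-enzyme occurrences:
  UxaIV (TTCACCGA, off=2): starts [8, 40, 81, 107] → cuts [10, 42, 83, 109]
  NpsI (GGGTGA, off=6): no sites
  AzqX (AGAA, off=1): starts [2, 16, 58, 101] → cuts [3, 17, 59, 102]
  VbrX (AAATCTAT, off=0): starts [30, 63] → cuts [30, 63]
  OquII (AGGG, off=3): starts [24, 52] → cuts [27, 55]

Pooled cuts: [3, 10, 17, 27, 30, 42, 55, 59, 63, 83, 102, 109]

Fragment lengths:
  3→10: 7 bp
  10→17: 7 bp
  17→27: 10 bp
  27→30: 3 bp
  30→42: 12 bp
  42→55: 13 bp
  55→59: 4 bp
  59→63: 4 bp
  63→83: 20 bp
  83→102: 19 bp
  102→109: 7 bp
  109→3 (wrap): 114-109+3 = 8 bp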